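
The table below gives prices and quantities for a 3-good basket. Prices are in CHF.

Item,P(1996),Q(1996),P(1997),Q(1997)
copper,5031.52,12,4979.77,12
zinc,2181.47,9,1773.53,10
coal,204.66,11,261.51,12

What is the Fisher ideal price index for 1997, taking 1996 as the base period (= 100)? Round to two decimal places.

95.40

Laspeyres component (base-period weights):
ΣP(1997)Q(1996) = 4979.77×12 + 1773.53×9 + 261.51×11 = 59757.24 + 15961.77 + 2876.61 = 78595.62
ΣP(1996)Q(1996) = 5031.52×12 + 2181.47×9 + 204.66×11 = 60378.24 + 19633.23 + 2251.26 = 82262.73
L = 78595.62 / 82262.73 × 100 = 95.5422
Paasche component (current-period weights):
ΣP(1997)Q(1997) = 4979.77×12 + 1773.53×10 + 261.51×12 = 59757.24 + 17735.3 + 3138.12 = 80630.66
ΣP(1996)Q(1997) = 5031.52×12 + 2181.47×10 + 204.66×12 = 60378.24 + 21814.7 + 2455.92 = 84648.86
P = 80630.66 / 84648.86 × 100 = 95.2531
Fisher = √(L × P) = √(95.5422 × 95.2531) = 95.3975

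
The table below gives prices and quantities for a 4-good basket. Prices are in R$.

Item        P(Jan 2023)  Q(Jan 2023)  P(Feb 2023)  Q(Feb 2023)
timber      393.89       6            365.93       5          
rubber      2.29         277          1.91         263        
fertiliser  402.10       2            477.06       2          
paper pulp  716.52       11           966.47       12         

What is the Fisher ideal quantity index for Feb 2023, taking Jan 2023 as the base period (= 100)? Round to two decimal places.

Laspeyres component (base-period weights):
ΣP(Jan 2023)Q(Feb 2023) = 393.89×5 + 2.29×263 + 402.10×2 + 716.52×12 = 1969.45 + 602.27 + 804.2 + 8598.24 = 11974.16
ΣP(Jan 2023)Q(Jan 2023) = 393.89×6 + 2.29×277 + 402.10×2 + 716.52×11 = 2363.34 + 634.33 + 804.2 + 7881.72 = 11683.59
L = 11974.16 / 11683.59 × 100 = 102.4870
Paasche component (current-period weights):
ΣP(Feb 2023)Q(Feb 2023) = 365.93×5 + 1.91×263 + 477.06×2 + 966.47×12 = 1829.65 + 502.33 + 954.12 + 11597.64 = 14883.74
ΣP(Feb 2023)Q(Jan 2023) = 365.93×6 + 1.91×277 + 477.06×2 + 966.47×11 = 2195.58 + 529.07 + 954.12 + 10631.17 = 14309.94
P = 14883.74 / 14309.94 × 100 = 104.0098
Fisher = √(L × P) = √(102.4870 × 104.0098) = 103.2456

103.25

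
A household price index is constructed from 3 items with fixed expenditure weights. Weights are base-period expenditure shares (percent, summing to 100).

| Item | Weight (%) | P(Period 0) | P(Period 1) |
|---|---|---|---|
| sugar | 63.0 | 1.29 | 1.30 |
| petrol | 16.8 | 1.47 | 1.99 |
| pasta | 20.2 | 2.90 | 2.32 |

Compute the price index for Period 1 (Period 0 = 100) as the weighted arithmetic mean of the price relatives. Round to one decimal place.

sugar: 63.0 × (1.30/1.29) = 63.0 × 1.007752 = 63.4884
petrol: 16.8 × (1.99/1.47) = 16.8 × 1.353741 = 22.7429
pasta: 20.2 × (2.32/2.90) = 20.2 × 0.800000 = 16.1600
Index = Σ wᵢ·(p₁ᵢ/p₀ᵢ) = 63.4884 + 22.7429 + 16.1600 = 102.3912

102.4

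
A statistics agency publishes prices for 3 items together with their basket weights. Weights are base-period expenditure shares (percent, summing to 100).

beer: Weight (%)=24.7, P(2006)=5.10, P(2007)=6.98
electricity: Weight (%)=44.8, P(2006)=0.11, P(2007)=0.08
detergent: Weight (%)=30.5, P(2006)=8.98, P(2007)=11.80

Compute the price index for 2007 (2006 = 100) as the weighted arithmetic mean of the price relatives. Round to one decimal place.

beer: 24.7 × (6.98/5.10) = 24.7 × 1.368627 = 33.8051
electricity: 44.8 × (0.08/0.11) = 44.8 × 0.727273 = 32.5818
detergent: 30.5 × (11.80/8.98) = 30.5 × 1.314031 = 40.0780
Index = Σ wᵢ·(p₁ᵢ/p₀ᵢ) = 33.8051 + 32.5818 + 40.0780 = 106.4649

106.5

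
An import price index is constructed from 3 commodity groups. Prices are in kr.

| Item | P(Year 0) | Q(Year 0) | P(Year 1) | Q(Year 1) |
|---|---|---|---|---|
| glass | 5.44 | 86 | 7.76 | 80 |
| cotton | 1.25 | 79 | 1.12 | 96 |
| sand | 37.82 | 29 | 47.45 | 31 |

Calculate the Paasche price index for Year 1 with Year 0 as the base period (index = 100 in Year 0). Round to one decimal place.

Paasche price index uses current-period quantities as weights.
ΣP(Year 1)·Q(Year 1) = 7.76×80 + 1.12×96 + 47.45×31 = 620.8 + 107.52 + 1470.95 = 2199.27
ΣP(Year 0)·Q(Year 1) = 5.44×80 + 1.25×96 + 37.82×31 = 435.2 + 120 + 1172.42 = 1727.62
Index = 2199.27 / 1727.62 × 100 = 127.3006

127.3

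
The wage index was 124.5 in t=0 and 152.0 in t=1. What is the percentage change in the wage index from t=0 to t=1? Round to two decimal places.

22.09%

Change = (152.0 − 124.5) / 124.5 × 100
       = 27.5 / 124.5 × 100 = 22.0884%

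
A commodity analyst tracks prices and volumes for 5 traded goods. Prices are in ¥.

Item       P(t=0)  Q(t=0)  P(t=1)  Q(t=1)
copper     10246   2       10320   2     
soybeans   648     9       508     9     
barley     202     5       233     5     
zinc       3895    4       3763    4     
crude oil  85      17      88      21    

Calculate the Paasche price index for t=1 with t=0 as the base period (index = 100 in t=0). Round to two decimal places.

96.82

Paasche price index uses current-period quantities as weights.
ΣP(t=1)·Q(t=1) = 10320×2 + 508×9 + 233×5 + 3763×4 + 88×21 = 20640 + 4572 + 1165 + 15052 + 1848 = 43277
ΣP(t=0)·Q(t=1) = 10246×2 + 648×9 + 202×5 + 3895×4 + 85×21 = 20492 + 5832 + 1010 + 15580 + 1785 = 44699
Index = 43277 / 44699 × 100 = 96.8187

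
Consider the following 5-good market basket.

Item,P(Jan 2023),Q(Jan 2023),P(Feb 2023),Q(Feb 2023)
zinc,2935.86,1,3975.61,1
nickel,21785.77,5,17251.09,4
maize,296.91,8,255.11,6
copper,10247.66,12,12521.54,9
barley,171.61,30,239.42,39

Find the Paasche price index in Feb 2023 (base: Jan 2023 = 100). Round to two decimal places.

103.02

Paasche price index uses current-period quantities as weights.
ΣP(Feb 2023)·Q(Feb 2023) = 3975.61×1 + 17251.09×4 + 255.11×6 + 12521.54×9 + 239.42×39 = 3975.61 + 69004.36 + 1530.66 + 112693.86 + 9337.38 = 196541.87
ΣP(Jan 2023)·Q(Feb 2023) = 2935.86×1 + 21785.77×4 + 296.91×6 + 10247.66×9 + 171.61×39 = 2935.86 + 87143.08 + 1781.46 + 92228.94 + 6692.79 = 190782.13
Index = 196541.87 / 190782.13 × 100 = 103.0190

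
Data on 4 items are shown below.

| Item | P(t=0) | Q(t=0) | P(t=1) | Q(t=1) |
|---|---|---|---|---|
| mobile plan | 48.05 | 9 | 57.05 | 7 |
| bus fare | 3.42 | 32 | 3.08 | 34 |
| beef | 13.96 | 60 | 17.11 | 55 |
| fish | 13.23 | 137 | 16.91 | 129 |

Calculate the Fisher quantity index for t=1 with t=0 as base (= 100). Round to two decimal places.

Laspeyres component (base-period weights):
ΣP(t=0)Q(t=1) = 48.05×7 + 3.42×34 + 13.96×55 + 13.23×129 = 336.35 + 116.28 + 767.8 + 1706.67 = 2927.1
ΣP(t=0)Q(t=0) = 48.05×9 + 3.42×32 + 13.96×60 + 13.23×137 = 432.45 + 109.44 + 837.6 + 1812.51 = 3192
L = 2927.1 / 3192 × 100 = 91.7011
Paasche component (current-period weights):
ΣP(t=1)Q(t=1) = 57.05×7 + 3.08×34 + 17.11×55 + 16.91×129 = 399.35 + 104.72 + 941.05 + 2181.39 = 3626.51
ΣP(t=1)Q(t=0) = 57.05×9 + 3.08×32 + 17.11×60 + 16.91×137 = 513.45 + 98.56 + 1026.6 + 2316.67 = 3955.28
P = 3626.51 / 3955.28 × 100 = 91.6878
Fisher = √(L × P) = √(91.7011 × 91.6878) = 91.6945

91.69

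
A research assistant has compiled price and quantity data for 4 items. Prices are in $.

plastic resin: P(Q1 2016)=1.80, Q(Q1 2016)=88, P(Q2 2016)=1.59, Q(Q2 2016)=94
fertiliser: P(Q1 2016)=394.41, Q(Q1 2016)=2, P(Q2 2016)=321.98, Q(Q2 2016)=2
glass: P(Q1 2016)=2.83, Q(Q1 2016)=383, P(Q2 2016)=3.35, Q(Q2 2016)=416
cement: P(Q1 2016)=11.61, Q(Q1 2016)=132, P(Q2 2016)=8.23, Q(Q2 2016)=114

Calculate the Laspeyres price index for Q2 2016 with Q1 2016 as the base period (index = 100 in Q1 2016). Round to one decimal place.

88.5

Laspeyres price index uses base-period quantities as weights.
ΣP(Q2 2016)·Q(Q1 2016) = 1.59×88 + 321.98×2 + 3.35×383 + 8.23×132 = 139.92 + 643.96 + 1283.05 + 1086.36 = 3153.29
ΣP(Q1 2016)·Q(Q1 2016) = 1.80×88 + 394.41×2 + 2.83×383 + 11.61×132 = 158.4 + 788.82 + 1083.89 + 1532.52 = 3563.63
Index = 3153.29 / 3563.63 × 100 = 88.4853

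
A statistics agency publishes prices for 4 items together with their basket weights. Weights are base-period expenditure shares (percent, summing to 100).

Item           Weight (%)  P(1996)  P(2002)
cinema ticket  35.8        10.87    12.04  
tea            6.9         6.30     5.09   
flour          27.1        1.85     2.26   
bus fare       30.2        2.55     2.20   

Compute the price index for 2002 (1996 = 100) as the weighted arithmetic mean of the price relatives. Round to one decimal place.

cinema ticket: 35.8 × (12.04/10.87) = 35.8 × 1.107636 = 39.6534
tea: 6.9 × (5.09/6.30) = 6.9 × 0.807937 = 5.5748
flour: 27.1 × (2.26/1.85) = 27.1 × 1.221622 = 33.1059
bus fare: 30.2 × (2.20/2.55) = 30.2 × 0.862745 = 26.0549
Index = Σ wᵢ·(p₁ᵢ/p₀ᵢ) = 39.6534 + 5.5748 + 33.1059 + 26.0549 = 104.3890

104.4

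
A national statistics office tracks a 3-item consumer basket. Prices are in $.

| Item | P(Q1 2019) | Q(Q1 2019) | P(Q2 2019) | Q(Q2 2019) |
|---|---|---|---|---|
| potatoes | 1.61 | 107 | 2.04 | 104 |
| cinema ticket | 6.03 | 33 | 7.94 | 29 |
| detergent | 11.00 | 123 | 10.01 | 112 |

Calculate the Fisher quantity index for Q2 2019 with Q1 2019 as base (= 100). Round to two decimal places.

Laspeyres component (base-period weights):
ΣP(Q1 2019)Q(Q2 2019) = 1.61×104 + 6.03×29 + 11.00×112 = 167.44 + 174.87 + 1232 = 1574.31
ΣP(Q1 2019)Q(Q1 2019) = 1.61×107 + 6.03×33 + 11.00×123 = 172.27 + 198.99 + 1353 = 1724.26
L = 1574.31 / 1724.26 × 100 = 91.3035
Paasche component (current-period weights):
ΣP(Q2 2019)Q(Q2 2019) = 2.04×104 + 7.94×29 + 10.01×112 = 212.16 + 230.26 + 1121.12 = 1563.54
ΣP(Q2 2019)Q(Q1 2019) = 2.04×107 + 7.94×33 + 10.01×123 = 218.28 + 262.02 + 1231.23 = 1711.53
P = 1563.54 / 1711.53 × 100 = 91.3534
Fisher = √(L × P) = √(91.3035 × 91.3534) = 91.3284

91.33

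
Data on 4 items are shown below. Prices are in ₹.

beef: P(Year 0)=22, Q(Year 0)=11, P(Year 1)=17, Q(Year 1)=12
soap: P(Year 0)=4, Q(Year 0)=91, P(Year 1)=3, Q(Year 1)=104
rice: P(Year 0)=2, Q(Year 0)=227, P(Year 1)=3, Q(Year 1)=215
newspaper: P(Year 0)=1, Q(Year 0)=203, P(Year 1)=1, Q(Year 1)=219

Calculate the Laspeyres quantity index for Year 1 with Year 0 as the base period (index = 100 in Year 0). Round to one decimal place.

Laspeyres quantity index uses base-period prices as weights.
ΣP(Year 0)·Q(Year 1) = 22×12 + 4×104 + 2×215 + 1×219 = 264 + 416 + 430 + 219 = 1329
ΣP(Year 0)·Q(Year 0) = 22×11 + 4×91 + 2×227 + 1×203 = 242 + 364 + 454 + 203 = 1263
Index = 1329 / 1263 × 100 = 105.2257

105.2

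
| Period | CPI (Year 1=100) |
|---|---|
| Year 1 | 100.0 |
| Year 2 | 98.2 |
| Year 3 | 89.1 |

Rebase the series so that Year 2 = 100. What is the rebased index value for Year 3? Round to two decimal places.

90.73

Rebased(Year 3) = 89.1 / 98.2 × 100 = 90.7332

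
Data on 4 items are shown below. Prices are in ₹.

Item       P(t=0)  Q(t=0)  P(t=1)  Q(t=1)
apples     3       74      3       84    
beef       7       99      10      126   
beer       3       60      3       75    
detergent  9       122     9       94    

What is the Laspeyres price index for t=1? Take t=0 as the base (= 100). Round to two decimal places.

Laspeyres price index uses base-period quantities as weights.
ΣP(t=1)·Q(t=0) = 3×74 + 10×99 + 3×60 + 9×122 = 222 + 990 + 180 + 1098 = 2490
ΣP(t=0)·Q(t=0) = 3×74 + 7×99 + 3×60 + 9×122 = 222 + 693 + 180 + 1098 = 2193
Index = 2490 / 2193 × 100 = 113.5431

113.54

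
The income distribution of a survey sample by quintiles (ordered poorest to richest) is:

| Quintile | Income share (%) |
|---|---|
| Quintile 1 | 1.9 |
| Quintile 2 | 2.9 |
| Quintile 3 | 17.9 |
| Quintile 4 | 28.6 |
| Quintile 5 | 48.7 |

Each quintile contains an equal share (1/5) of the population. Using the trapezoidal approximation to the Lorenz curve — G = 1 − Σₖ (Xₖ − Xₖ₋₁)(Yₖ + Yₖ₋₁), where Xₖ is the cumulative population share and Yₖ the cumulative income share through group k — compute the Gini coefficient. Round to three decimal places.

0.477

Cumulative income shares Yₖ: 0.0190, 0.0480, 0.2270, 0.5130, 1.0000
Σ (Xₖ−Xₖ₋₁)(Yₖ+Yₖ₋₁) = (1/5)(0.0190+0.0000) + (1/5)(0.0480+0.0190) + (1/5)(0.2270+0.0480) + (1/5)(0.5130+0.2270) + (1/5)(1.0000+0.5130)
  = 0.0038 + 0.0134 + 0.0550 + 0.1480 + 0.3026 = 0.5228
G = 1 − 0.5228 = 0.4772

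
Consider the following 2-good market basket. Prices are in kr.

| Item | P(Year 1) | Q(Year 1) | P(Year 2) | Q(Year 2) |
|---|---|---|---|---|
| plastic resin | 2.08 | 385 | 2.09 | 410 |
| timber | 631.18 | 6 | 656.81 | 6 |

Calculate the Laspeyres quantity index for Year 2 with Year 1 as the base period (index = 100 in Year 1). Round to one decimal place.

Laspeyres quantity index uses base-period prices as weights.
ΣP(Year 1)·Q(Year 2) = 2.08×410 + 631.18×6 = 852.8 + 3787.08 = 4639.88
ΣP(Year 1)·Q(Year 1) = 2.08×385 + 631.18×6 = 800.8 + 3787.08 = 4587.88
Index = 4639.88 / 4587.88 × 100 = 101.1334

101.1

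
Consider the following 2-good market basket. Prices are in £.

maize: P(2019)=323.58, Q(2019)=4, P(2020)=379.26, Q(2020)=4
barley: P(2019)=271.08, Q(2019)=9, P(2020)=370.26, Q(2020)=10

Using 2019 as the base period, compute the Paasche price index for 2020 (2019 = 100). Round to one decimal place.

130.3

Paasche price index uses current-period quantities as weights.
ΣP(2020)·Q(2020) = 379.26×4 + 370.26×10 = 1517.04 + 3702.6 = 5219.64
ΣP(2019)·Q(2020) = 323.58×4 + 271.08×10 = 1294.32 + 2710.8 = 4005.12
Index = 5219.64 / 4005.12 × 100 = 130.3242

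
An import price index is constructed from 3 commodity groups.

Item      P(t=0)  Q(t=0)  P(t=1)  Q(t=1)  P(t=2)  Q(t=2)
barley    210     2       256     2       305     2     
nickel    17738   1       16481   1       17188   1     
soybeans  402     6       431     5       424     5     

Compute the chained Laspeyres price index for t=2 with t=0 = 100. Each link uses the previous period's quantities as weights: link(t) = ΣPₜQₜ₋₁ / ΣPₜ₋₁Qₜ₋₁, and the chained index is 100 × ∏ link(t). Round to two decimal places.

Link t=0→t=1:
ΣP(t=1)Q(t=0) = 256×2 + 16481×1 + 431×6 = 512 + 16481 + 2586 = 19579
ΣP(t=0)Q(t=0) = 210×2 + 17738×1 + 402×6 = 420 + 17738 + 2412 = 20570
link = 19579/20570 = 0.951823
Link t=1→t=2:
ΣP(t=2)Q(t=1) = 305×2 + 17188×1 + 424×5 = 610 + 17188 + 2120 = 19918
ΣP(t=1)Q(t=1) = 256×2 + 16481×1 + 431×5 = 512 + 16481 + 2155 = 19148
link = 19918/19148 = 1.040213
Chained index = 100 × 0.951823 × 1.040213 = 99.0099

99.01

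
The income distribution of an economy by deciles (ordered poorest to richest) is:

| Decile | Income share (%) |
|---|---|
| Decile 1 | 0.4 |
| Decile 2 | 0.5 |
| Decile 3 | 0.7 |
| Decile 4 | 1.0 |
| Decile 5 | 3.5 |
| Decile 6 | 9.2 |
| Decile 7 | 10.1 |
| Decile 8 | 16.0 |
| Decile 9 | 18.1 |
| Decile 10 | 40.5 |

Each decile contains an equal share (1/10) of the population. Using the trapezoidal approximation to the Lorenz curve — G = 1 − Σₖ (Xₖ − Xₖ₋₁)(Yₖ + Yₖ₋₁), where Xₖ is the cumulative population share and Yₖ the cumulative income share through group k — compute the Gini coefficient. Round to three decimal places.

Cumulative income shares Yₖ: 0.0040, 0.0090, 0.0160, 0.0260, 0.0610, 0.1530, 0.2540, 0.4140, 0.5950, 1.0000
Σ (Xₖ−Xₖ₋₁)(Yₖ+Yₖ₋₁) = (1/10)(0.0040+0.0000) + (1/10)(0.0090+0.0040) + (1/10)(0.0160+0.0090) + (1/10)(0.0260+0.0160) + (1/10)(0.0610+0.0260) + (1/10)(0.1530+0.0610) + (1/10)(0.2540+0.1530) + (1/10)(0.4140+0.2540) + (1/10)(0.5950+0.4140) + (1/10)(1.0000+0.5950)
  = 0.0004 + 0.0013 + 0.0025 + 0.0042 + 0.0087 + 0.0214 + 0.0407 + 0.0668 + 0.1009 + 0.1595 = 0.4064
G = 1 − 0.4064 = 0.5936

0.594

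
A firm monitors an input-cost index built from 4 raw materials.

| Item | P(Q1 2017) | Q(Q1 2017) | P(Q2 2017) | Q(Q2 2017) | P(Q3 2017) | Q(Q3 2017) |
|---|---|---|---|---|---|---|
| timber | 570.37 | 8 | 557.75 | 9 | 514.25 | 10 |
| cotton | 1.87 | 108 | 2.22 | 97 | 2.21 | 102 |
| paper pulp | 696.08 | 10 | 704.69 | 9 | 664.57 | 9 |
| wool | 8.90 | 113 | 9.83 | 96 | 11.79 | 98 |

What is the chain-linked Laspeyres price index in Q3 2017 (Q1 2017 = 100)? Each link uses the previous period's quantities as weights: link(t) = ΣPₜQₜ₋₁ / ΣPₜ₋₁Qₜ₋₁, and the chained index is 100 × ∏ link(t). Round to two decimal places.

Link Q1 2017→Q2 2017:
ΣP(Q2 2017)Q(Q1 2017) = 557.75×8 + 2.22×108 + 704.69×10 + 9.83×113 = 4462 + 239.76 + 7046.9 + 1110.79 = 12859.45
ΣP(Q1 2017)Q(Q1 2017) = 570.37×8 + 1.87×108 + 696.08×10 + 8.90×113 = 4562.96 + 201.96 + 6960.8 + 1005.7 = 12731.42
link = 12859.45/12731.42 = 1.010056
Link Q2 2017→Q3 2017:
ΣP(Q3 2017)Q(Q2 2017) = 514.25×9 + 2.21×97 + 664.57×9 + 11.79×96 = 4628.25 + 214.37 + 5981.13 + 1131.84 = 11955.59
ΣP(Q2 2017)Q(Q2 2017) = 557.75×9 + 2.22×97 + 704.69×9 + 9.83×96 = 5019.75 + 215.34 + 6342.21 + 943.68 = 12520.98
link = 11955.59/12520.98 = 0.954845
Chained index = 100 × 1.010056 × 0.954845 = 96.4447

96.44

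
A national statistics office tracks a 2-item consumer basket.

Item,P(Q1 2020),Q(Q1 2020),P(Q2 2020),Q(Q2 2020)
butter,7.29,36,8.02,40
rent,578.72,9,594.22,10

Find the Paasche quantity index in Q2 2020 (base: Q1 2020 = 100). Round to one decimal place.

Paasche quantity index uses current-period prices as weights.
ΣP(Q2 2020)·Q(Q2 2020) = 8.02×40 + 594.22×10 = 320.8 + 5942.2 = 6263
ΣP(Q2 2020)·Q(Q1 2020) = 8.02×36 + 594.22×9 = 288.72 + 5347.98 = 5636.7
Index = 6263 / 5636.7 × 100 = 111.1111

111.1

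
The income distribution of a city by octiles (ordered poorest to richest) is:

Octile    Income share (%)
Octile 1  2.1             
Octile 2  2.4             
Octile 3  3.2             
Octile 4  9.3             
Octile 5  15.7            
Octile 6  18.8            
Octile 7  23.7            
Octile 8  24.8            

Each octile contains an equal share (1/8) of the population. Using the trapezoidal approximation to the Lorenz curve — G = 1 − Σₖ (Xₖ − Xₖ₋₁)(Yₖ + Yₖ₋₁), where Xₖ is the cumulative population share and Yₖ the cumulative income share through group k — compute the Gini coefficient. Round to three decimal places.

0.398

Cumulative income shares Yₖ: 0.0210, 0.0450, 0.0770, 0.1700, 0.3270, 0.5150, 0.7520, 1.0000
Σ (Xₖ−Xₖ₋₁)(Yₖ+Yₖ₋₁) = (1/8)(0.0210+0.0000) + (1/8)(0.0450+0.0210) + (1/8)(0.0770+0.0450) + (1/8)(0.1700+0.0770) + (1/8)(0.3270+0.1700) + (1/8)(0.5150+0.3270) + (1/8)(0.7520+0.5150) + (1/8)(1.0000+0.7520)
  = 0.0026 + 0.0083 + 0.0152 + 0.0309 + 0.0621 + 0.1053 + 0.1584 + 0.2190 = 0.6018
G = 1 − 0.6018 = 0.3982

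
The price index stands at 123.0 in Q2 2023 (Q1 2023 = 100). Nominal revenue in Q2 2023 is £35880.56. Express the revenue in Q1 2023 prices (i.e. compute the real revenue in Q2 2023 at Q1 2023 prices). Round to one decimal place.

Real = Nominal ÷ (Index/100) = 35880.56 ÷ (123.0/100)
     = 35880.56 ÷ 1.230 = 29171.1870

29171.2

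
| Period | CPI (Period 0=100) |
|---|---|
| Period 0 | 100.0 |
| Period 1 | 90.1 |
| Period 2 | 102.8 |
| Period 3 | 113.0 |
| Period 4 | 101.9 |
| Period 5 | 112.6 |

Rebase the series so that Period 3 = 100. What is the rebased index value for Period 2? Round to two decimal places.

Rebased(Period 2) = 102.8 / 113.0 × 100 = 90.9735

90.97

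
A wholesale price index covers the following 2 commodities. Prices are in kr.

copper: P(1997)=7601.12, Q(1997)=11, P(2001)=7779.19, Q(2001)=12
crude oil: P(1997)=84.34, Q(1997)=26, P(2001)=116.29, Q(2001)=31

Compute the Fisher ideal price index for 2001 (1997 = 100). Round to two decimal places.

103.29

Laspeyres component (base-period weights):
ΣP(2001)Q(1997) = 7779.19×11 + 116.29×26 = 85571.09 + 3023.54 = 88594.63
ΣP(1997)Q(1997) = 7601.12×11 + 84.34×26 = 83612.32 + 2192.84 = 85805.16
L = 88594.63 / 85805.16 × 100 = 103.2509
Paasche component (current-period weights):
ΣP(2001)Q(2001) = 7779.19×12 + 116.29×31 = 93350.28 + 3604.99 = 96955.27
ΣP(1997)Q(2001) = 7601.12×12 + 84.34×31 = 91213.44 + 2614.54 = 93827.98
P = 96955.27 / 93827.98 × 100 = 103.3330
Fisher = √(L × P) = √(103.2509 × 103.3330) = 103.2920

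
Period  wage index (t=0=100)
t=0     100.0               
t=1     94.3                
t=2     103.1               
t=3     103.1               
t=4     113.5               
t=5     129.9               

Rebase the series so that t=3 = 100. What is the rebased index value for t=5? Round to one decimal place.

126.0

Rebased(t=5) = 129.9 / 103.1 × 100 = 125.9942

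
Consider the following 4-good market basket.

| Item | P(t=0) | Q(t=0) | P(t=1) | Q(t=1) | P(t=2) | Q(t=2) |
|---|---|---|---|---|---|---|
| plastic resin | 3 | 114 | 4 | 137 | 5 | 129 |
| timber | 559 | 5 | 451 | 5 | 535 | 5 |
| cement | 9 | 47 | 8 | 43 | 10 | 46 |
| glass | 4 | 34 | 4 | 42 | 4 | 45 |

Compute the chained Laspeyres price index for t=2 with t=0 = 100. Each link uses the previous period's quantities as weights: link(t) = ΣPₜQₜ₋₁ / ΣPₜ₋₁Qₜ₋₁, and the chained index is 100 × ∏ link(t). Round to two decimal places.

Link t=0→t=1:
ΣP(t=1)Q(t=0) = 4×114 + 451×5 + 8×47 + 4×34 = 456 + 2255 + 376 + 136 = 3223
ΣP(t=0)Q(t=0) = 3×114 + 559×5 + 9×47 + 4×34 = 342 + 2795 + 423 + 136 = 3696
link = 3223/3696 = 0.872024
Link t=1→t=2:
ΣP(t=2)Q(t=1) = 5×137 + 535×5 + 10×43 + 4×42 = 685 + 2675 + 430 + 168 = 3958
ΣP(t=1)Q(t=1) = 4×137 + 451×5 + 8×43 + 4×42 = 548 + 2255 + 344 + 168 = 3315
link = 3958/3315 = 1.193967
Chained index = 100 × 0.872024 × 1.193967 = 104.1167

104.12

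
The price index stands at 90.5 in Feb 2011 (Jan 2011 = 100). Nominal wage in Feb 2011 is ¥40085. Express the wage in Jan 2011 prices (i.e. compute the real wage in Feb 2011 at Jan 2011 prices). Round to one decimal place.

Real = Nominal ÷ (Index/100) = 40085 ÷ (90.5/100)
     = 40085 ÷ 0.905 = 44292.8177

44292.8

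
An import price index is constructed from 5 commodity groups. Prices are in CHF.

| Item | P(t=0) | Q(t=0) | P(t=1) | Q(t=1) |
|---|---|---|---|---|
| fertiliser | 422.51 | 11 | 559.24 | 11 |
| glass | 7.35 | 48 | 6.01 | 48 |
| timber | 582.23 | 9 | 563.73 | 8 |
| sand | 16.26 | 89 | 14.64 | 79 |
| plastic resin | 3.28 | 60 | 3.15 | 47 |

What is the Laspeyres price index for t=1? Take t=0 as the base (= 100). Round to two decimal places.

Laspeyres price index uses base-period quantities as weights.
ΣP(t=1)·Q(t=0) = 559.24×11 + 6.01×48 + 563.73×9 + 14.64×89 + 3.15×60 = 6151.64 + 288.48 + 5073.57 + 1302.96 + 189 = 13005.65
ΣP(t=0)·Q(t=0) = 422.51×11 + 7.35×48 + 582.23×9 + 16.26×89 + 3.28×60 = 4647.61 + 352.8 + 5240.07 + 1447.14 + 196.8 = 11884.42
Index = 13005.65 / 11884.42 × 100 = 109.4345

109.43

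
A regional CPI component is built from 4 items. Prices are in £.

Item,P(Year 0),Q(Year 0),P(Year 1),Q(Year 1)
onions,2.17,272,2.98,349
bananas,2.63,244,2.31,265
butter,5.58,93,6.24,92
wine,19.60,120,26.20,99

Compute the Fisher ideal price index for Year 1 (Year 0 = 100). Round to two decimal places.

Laspeyres component (base-period weights):
ΣP(Year 1)Q(Year 0) = 2.98×272 + 2.31×244 + 6.24×93 + 26.20×120 = 810.56 + 563.64 + 580.32 + 3144 = 5098.52
ΣP(Year 0)Q(Year 0) = 2.17×272 + 2.63×244 + 5.58×93 + 19.60×120 = 590.24 + 641.72 + 518.94 + 2352 = 4102.9
L = 5098.52 / 4102.9 × 100 = 124.2663
Paasche component (current-period weights):
ΣP(Year 1)Q(Year 1) = 2.98×349 + 2.31×265 + 6.24×92 + 26.20×99 = 1040.02 + 612.15 + 574.08 + 2593.8 = 4820.05
ΣP(Year 0)Q(Year 1) = 2.17×349 + 2.63×265 + 5.58×92 + 19.60×99 = 757.33 + 696.95 + 513.36 + 1940.4 = 3908.04
P = 4820.05 / 3908.04 × 100 = 123.3368
Fisher = √(L × P) = √(124.2663 × 123.3368) = 123.8006

123.80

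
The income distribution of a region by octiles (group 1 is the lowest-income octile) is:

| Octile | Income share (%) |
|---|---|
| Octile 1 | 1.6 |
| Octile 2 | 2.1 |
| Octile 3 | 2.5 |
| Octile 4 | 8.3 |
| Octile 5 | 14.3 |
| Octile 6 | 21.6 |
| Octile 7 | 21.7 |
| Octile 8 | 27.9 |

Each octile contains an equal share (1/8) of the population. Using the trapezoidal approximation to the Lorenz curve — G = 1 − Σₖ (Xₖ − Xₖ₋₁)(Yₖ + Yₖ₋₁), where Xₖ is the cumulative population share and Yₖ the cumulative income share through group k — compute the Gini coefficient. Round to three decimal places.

Cumulative income shares Yₖ: 0.0160, 0.0370, 0.0620, 0.1450, 0.2880, 0.5040, 0.7210, 1.0000
Σ (Xₖ−Xₖ₋₁)(Yₖ+Yₖ₋₁) = (1/8)(0.0160+0.0000) + (1/8)(0.0370+0.0160) + (1/8)(0.0620+0.0370) + (1/8)(0.1450+0.0620) + (1/8)(0.2880+0.1450) + (1/8)(0.5040+0.2880) + (1/8)(0.7210+0.5040) + (1/8)(1.0000+0.7210)
  = 0.0020 + 0.0066 + 0.0124 + 0.0259 + 0.0541 + 0.0990 + 0.1531 + 0.2151 = 0.5683
G = 1 − 0.5683 = 0.4317

0.432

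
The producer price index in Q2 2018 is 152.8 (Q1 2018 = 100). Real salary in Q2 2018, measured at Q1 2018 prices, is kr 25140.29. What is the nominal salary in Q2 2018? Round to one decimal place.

Nominal = Real × (Index/100) = 25140.29 × (152.8/100)
        = 25140.29 × 1.528 = 38414.3631

38414.4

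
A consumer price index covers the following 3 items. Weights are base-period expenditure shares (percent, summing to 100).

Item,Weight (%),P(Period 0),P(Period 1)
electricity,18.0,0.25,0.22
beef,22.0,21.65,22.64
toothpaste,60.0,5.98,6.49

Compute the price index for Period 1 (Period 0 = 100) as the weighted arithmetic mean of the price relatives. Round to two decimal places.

electricity: 18.0 × (0.22/0.25) = 18.0 × 0.880000 = 15.8400
beef: 22.0 × (22.64/21.65) = 22.0 × 1.045727 = 23.0060
toothpaste: 60.0 × (6.49/5.98) = 60.0 × 1.085284 = 65.1171
Index = Σ wᵢ·(p₁ᵢ/p₀ᵢ) = 15.8400 + 23.0060 + 65.1171 = 103.9631

103.96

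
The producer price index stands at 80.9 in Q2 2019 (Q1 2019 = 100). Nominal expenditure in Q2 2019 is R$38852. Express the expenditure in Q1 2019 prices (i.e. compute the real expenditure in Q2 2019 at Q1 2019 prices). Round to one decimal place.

48024.7

Real = Nominal ÷ (Index/100) = 38852 ÷ (80.9/100)
     = 38852 ÷ 0.809 = 48024.7219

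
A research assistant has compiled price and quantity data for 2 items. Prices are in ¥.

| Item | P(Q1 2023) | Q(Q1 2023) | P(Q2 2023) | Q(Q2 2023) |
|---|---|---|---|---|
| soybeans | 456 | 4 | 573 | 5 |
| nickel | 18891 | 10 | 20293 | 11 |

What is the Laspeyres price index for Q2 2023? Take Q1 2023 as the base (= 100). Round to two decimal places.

Laspeyres price index uses base-period quantities as weights.
ΣP(Q2 2023)·Q(Q1 2023) = 573×4 + 20293×10 = 2292 + 202930 = 205222
ΣP(Q1 2023)·Q(Q1 2023) = 456×4 + 18891×10 = 1824 + 188910 = 190734
Index = 205222 / 190734 × 100 = 107.5959

107.60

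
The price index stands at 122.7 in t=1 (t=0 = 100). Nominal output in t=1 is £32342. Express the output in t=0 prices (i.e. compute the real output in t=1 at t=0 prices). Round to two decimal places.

Real = Nominal ÷ (Index/100) = 32342 ÷ (122.7/100)
     = 32342 ÷ 1.227 = 26358.5982

26358.60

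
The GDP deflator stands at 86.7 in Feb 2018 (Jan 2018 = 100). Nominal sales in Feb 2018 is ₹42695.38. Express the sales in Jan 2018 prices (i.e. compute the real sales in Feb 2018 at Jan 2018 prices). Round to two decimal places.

49244.96

Real = Nominal ÷ (Index/100) = 42695.38 ÷ (86.7/100)
     = 42695.38 ÷ 0.867 = 49244.9596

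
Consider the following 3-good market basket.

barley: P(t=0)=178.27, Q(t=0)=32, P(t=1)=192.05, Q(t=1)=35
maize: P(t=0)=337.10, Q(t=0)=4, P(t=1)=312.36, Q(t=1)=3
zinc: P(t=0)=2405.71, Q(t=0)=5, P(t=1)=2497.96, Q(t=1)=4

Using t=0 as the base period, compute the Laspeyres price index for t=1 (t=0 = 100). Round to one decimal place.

Laspeyres price index uses base-period quantities as weights.
ΣP(t=1)·Q(t=0) = 192.05×32 + 312.36×4 + 2497.96×5 = 6145.6 + 1249.44 + 12489.8 = 19884.84
ΣP(t=0)·Q(t=0) = 178.27×32 + 337.10×4 + 2405.71×5 = 5704.64 + 1348.4 + 12028.55 = 19081.59
Index = 19884.84 / 19081.59 × 100 = 104.2096

104.2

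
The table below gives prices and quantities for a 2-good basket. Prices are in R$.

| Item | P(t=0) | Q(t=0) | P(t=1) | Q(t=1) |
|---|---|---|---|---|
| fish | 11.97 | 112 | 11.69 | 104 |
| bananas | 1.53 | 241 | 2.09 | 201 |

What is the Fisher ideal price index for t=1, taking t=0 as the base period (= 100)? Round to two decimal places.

Laspeyres component (base-period weights):
ΣP(t=1)Q(t=0) = 11.69×112 + 2.09×241 = 1309.28 + 503.69 = 1812.97
ΣP(t=0)Q(t=0) = 11.97×112 + 1.53×241 = 1340.64 + 368.73 = 1709.37
L = 1812.97 / 1709.37 × 100 = 106.0607
Paasche component (current-period weights):
ΣP(t=1)Q(t=1) = 11.69×104 + 2.09×201 = 1215.76 + 420.09 = 1635.85
ΣP(t=0)Q(t=1) = 11.97×104 + 1.53×201 = 1244.88 + 307.53 = 1552.41
P = 1635.85 / 1552.41 × 100 = 105.3749
Fisher = √(L × P) = √(106.0607 × 105.3749) = 105.7172

105.72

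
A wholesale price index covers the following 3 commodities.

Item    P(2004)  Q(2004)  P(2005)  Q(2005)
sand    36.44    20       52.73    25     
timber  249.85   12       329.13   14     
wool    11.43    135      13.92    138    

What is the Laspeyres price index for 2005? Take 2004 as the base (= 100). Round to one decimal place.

130.6

Laspeyres price index uses base-period quantities as weights.
ΣP(2005)·Q(2004) = 52.73×20 + 329.13×12 + 13.92×135 = 1054.6 + 3949.56 + 1879.2 = 6883.36
ΣP(2004)·Q(2004) = 36.44×20 + 249.85×12 + 11.43×135 = 728.8 + 2998.2 + 1543.05 = 5270.05
Index = 6883.36 / 5270.05 × 100 = 130.6128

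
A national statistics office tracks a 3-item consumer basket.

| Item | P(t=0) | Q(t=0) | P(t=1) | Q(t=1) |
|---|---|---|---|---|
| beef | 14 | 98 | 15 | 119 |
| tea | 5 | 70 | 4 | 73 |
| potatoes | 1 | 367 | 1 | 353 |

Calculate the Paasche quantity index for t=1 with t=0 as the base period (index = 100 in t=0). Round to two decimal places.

114.79

Paasche quantity index uses current-period prices as weights.
ΣP(t=1)·Q(t=1) = 15×119 + 4×73 + 1×353 = 1785 + 292 + 353 = 2430
ΣP(t=1)·Q(t=0) = 15×98 + 4×70 + 1×367 = 1470 + 280 + 367 = 2117
Index = 2430 / 2117 × 100 = 114.7851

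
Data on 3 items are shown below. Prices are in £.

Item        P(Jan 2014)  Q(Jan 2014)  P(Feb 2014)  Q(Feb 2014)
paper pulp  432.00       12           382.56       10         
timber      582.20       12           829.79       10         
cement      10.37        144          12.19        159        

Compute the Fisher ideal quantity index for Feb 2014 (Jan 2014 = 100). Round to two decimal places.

86.27

Laspeyres component (base-period weights):
ΣP(Jan 2014)Q(Feb 2014) = 432.00×10 + 582.20×10 + 10.37×159 = 4320 + 5822 + 1648.83 = 11790.83
ΣP(Jan 2014)Q(Jan 2014) = 432.00×12 + 582.20×12 + 10.37×144 = 5184 + 6986.4 + 1493.28 = 13663.68
L = 11790.83 / 13663.68 × 100 = 86.2932
Paasche component (current-period weights):
ΣP(Feb 2014)Q(Feb 2014) = 382.56×10 + 829.79×10 + 12.19×159 = 3825.6 + 8297.9 + 1938.21 = 14061.71
ΣP(Feb 2014)Q(Jan 2014) = 382.56×12 + 829.79×12 + 12.19×144 = 4590.72 + 9957.48 + 1755.36 = 16303.56
P = 14061.71 / 16303.56 × 100 = 86.2493
Fisher = √(L × P) = √(86.2932 × 86.2493) = 86.2713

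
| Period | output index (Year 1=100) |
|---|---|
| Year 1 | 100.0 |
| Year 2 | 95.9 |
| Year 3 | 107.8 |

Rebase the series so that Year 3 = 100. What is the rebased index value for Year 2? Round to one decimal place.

Rebased(Year 2) = 95.9 / 107.8 × 100 = 88.9610

89.0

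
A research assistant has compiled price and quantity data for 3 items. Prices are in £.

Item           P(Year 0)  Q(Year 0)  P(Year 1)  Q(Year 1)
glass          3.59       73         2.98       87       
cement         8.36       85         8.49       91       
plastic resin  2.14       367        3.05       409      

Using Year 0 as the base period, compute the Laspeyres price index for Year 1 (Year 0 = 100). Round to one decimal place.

117.1

Laspeyres price index uses base-period quantities as weights.
ΣP(Year 1)·Q(Year 0) = 2.98×73 + 8.49×85 + 3.05×367 = 217.54 + 721.65 + 1119.35 = 2058.54
ΣP(Year 0)·Q(Year 0) = 3.59×73 + 8.36×85 + 2.14×367 = 262.07 + 710.6 + 785.38 = 1758.05
Index = 2058.54 / 1758.05 × 100 = 117.0922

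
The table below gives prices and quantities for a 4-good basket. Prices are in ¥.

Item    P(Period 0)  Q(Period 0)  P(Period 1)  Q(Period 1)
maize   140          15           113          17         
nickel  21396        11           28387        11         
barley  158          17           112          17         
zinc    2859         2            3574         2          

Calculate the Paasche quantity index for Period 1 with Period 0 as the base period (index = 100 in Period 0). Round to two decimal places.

Paasche quantity index uses current-period prices as weights.
ΣP(Period 1)·Q(Period 1) = 113×17 + 28387×11 + 112×17 + 3574×2 = 1921 + 312257 + 1904 + 7148 = 323230
ΣP(Period 1)·Q(Period 0) = 113×15 + 28387×11 + 112×17 + 3574×2 = 1695 + 312257 + 1904 + 7148 = 323004
Index = 323230 / 323004 × 100 = 100.0700

100.07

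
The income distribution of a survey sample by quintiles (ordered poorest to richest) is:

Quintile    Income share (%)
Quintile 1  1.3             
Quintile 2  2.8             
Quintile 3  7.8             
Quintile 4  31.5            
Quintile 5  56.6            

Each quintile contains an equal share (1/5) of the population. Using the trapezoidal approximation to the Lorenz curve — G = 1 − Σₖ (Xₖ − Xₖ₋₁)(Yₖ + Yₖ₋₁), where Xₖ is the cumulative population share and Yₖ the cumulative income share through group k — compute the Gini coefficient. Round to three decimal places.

Cumulative income shares Yₖ: 0.0130, 0.0410, 0.1190, 0.4340, 1.0000
Σ (Xₖ−Xₖ₋₁)(Yₖ+Yₖ₋₁) = (1/5)(0.0130+0.0000) + (1/5)(0.0410+0.0130) + (1/5)(0.1190+0.0410) + (1/5)(0.4340+0.1190) + (1/5)(1.0000+0.4340)
  = 0.0026 + 0.0108 + 0.0320 + 0.1106 + 0.2868 = 0.4428
G = 1 − 0.4428 = 0.5572

0.557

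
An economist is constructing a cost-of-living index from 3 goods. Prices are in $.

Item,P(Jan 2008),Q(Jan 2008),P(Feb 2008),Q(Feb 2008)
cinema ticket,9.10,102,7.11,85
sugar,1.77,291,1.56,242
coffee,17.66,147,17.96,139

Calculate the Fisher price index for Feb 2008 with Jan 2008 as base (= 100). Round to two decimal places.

Laspeyres component (base-period weights):
ΣP(Feb 2008)Q(Jan 2008) = 7.11×102 + 1.56×291 + 17.96×147 = 725.22 + 453.96 + 2640.12 = 3819.3
ΣP(Jan 2008)Q(Jan 2008) = 9.10×102 + 1.77×291 + 17.66×147 = 928.2 + 515.07 + 2596.02 = 4039.29
L = 3819.3 / 4039.29 × 100 = 94.5537
Paasche component (current-period weights):
ΣP(Feb 2008)Q(Feb 2008) = 7.11×85 + 1.56×242 + 17.96×139 = 604.35 + 377.52 + 2496.44 = 3478.31
ΣP(Jan 2008)Q(Feb 2008) = 9.10×85 + 1.77×242 + 17.66×139 = 773.5 + 428.34 + 2454.74 = 3656.58
P = 3478.31 / 3656.58 × 100 = 95.1247
Fisher = √(L × P) = √(94.5537 × 95.1247) = 94.8388

94.84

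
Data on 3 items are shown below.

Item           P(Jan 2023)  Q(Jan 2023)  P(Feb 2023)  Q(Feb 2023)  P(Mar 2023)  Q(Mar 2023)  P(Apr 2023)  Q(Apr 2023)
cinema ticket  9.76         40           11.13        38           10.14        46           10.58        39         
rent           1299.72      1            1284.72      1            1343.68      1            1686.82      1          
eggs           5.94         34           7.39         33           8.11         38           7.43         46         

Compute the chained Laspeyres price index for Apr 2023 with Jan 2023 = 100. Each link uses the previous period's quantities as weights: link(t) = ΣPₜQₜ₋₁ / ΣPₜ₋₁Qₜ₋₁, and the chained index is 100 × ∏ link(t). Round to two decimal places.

Link Jan 2023→Feb 2023:
ΣP(Feb 2023)Q(Jan 2023) = 11.13×40 + 1284.72×1 + 7.39×34 = 445.2 + 1284.72 + 251.26 = 1981.18
ΣP(Jan 2023)Q(Jan 2023) = 9.76×40 + 1299.72×1 + 5.94×34 = 390.4 + 1299.72 + 201.96 = 1892.08
link = 1981.18/1892.08 = 1.047091
Link Feb 2023→Mar 2023:
ΣP(Mar 2023)Q(Feb 2023) = 10.14×38 + 1343.68×1 + 8.11×33 = 385.32 + 1343.68 + 267.63 = 1996.63
ΣP(Feb 2023)Q(Feb 2023) = 11.13×38 + 1284.72×1 + 7.39×33 = 422.94 + 1284.72 + 243.87 = 1951.53
link = 1996.63/1951.53 = 1.023110
Link Mar 2023→Apr 2023:
ΣP(Apr 2023)Q(Mar 2023) = 10.58×46 + 1686.82×1 + 7.43×38 = 486.68 + 1686.82 + 282.34 = 2455.84
ΣP(Mar 2023)Q(Mar 2023) = 10.14×46 + 1343.68×1 + 8.11×38 = 466.44 + 1343.68 + 308.18 = 2118.3
link = 2455.84/2118.3 = 1.159345
Chained index = 100 × 1.047091 × 1.023110 × 1.159345 = 124.1994

124.20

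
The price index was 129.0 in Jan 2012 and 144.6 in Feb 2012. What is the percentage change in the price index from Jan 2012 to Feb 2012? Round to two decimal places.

12.09%

Change = (144.6 − 129.0) / 129.0 × 100
       = 15.6 / 129.0 × 100 = 12.0930%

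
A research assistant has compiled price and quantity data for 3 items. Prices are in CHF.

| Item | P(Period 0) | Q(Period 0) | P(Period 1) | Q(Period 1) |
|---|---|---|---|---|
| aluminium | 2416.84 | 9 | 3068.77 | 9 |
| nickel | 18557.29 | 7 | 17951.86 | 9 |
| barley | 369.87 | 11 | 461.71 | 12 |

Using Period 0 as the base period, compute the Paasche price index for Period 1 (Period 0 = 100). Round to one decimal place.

Paasche price index uses current-period quantities as weights.
ΣP(Period 1)·Q(Period 1) = 3068.77×9 + 17951.86×9 + 461.71×12 = 27618.93 + 161566.74 + 5540.52 = 194726.19
ΣP(Period 0)·Q(Period 1) = 2416.84×9 + 18557.29×9 + 369.87×12 = 21751.56 + 167015.61 + 4438.44 = 193205.61
Index = 194726.19 / 193205.61 × 100 = 100.7870

100.8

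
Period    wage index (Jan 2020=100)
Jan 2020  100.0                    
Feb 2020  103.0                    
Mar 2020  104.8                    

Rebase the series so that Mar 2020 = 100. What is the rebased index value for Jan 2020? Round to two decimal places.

95.42

Rebased(Jan 2020) = 100.0 / 104.8 × 100 = 95.4198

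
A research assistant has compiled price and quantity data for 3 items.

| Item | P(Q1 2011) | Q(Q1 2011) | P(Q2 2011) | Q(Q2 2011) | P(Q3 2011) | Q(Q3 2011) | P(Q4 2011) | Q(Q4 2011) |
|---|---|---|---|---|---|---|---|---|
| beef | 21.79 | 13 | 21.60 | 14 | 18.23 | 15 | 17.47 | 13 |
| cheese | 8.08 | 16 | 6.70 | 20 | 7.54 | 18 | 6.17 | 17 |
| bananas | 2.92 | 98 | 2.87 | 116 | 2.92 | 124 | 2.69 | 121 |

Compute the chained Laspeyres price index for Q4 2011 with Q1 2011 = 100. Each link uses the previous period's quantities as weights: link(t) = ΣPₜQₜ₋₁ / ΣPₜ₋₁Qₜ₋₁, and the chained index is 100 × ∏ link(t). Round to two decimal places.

84.96

Link Q1 2011→Q2 2011:
ΣP(Q2 2011)Q(Q1 2011) = 21.60×13 + 6.70×16 + 2.87×98 = 280.8 + 107.2 + 281.26 = 669.26
ΣP(Q1 2011)Q(Q1 2011) = 21.79×13 + 8.08×16 + 2.92×98 = 283.27 + 129.28 + 286.16 = 698.71
link = 669.26/698.71 = 0.957851
Link Q2 2011→Q3 2011:
ΣP(Q3 2011)Q(Q2 2011) = 18.23×14 + 7.54×20 + 2.92×116 = 255.22 + 150.8 + 338.72 = 744.74
ΣP(Q2 2011)Q(Q2 2011) = 21.60×14 + 6.70×20 + 2.87×116 = 302.4 + 134 + 332.92 = 769.32
link = 744.74/769.32 = 0.968050
Link Q3 2011→Q4 2011:
ΣP(Q4 2011)Q(Q3 2011) = 17.47×15 + 6.17×18 + 2.69×124 = 262.05 + 111.06 + 333.56 = 706.67
ΣP(Q3 2011)Q(Q3 2011) = 18.23×15 + 7.54×18 + 2.92×124 = 273.45 + 135.72 + 362.08 = 771.25
link = 706.67/771.25 = 0.916266
Chained index = 100 × 0.957851 × 0.968050 × 0.916266 = 84.9605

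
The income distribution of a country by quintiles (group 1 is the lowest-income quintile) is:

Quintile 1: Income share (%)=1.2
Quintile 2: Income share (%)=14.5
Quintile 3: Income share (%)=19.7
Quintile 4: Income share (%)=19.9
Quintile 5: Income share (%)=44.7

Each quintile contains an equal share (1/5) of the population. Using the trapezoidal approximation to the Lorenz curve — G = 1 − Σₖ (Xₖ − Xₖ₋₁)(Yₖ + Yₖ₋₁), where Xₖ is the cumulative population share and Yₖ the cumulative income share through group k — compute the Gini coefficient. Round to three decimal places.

Cumulative income shares Yₖ: 0.0120, 0.1570, 0.3540, 0.5530, 1.0000
Σ (Xₖ−Xₖ₋₁)(Yₖ+Yₖ₋₁) = (1/5)(0.0120+0.0000) + (1/5)(0.1570+0.0120) + (1/5)(0.3540+0.1570) + (1/5)(0.5530+0.3540) + (1/5)(1.0000+0.5530)
  = 0.0024 + 0.0338 + 0.1022 + 0.1814 + 0.3106 = 0.6304
G = 1 − 0.6304 = 0.3696

0.370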